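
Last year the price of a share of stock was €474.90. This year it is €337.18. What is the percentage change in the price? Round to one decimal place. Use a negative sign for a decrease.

Change: €337.18 − €474.90 = -€137.72.
Relative to the original: -€137.72 ÷ €474.90 ≈ -29.0%.

-29.0%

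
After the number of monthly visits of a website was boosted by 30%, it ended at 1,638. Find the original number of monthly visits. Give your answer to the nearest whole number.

The overall multiplier applied was 1.3.
So the original number of monthly visits was 1,638 ÷ 1.3 = 1,260.

1,260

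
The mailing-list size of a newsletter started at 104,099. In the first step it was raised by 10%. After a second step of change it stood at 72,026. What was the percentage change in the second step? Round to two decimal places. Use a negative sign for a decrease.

After the first step: 104,099 × 1.1 = 114508.9.
Second-step multiplier: 72,026 ÷ 114508.9 ≈ 0.628999.
That is a change of -37.10%.

-37.10%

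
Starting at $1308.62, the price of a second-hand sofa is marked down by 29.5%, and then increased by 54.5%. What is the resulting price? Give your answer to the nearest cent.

$1425.38

Each change multiplies by a factor: 0.705 × 1.545 = 1.089225.
$1308.62 × 1.089225 = $1425.3816195 ≈ $1425.38.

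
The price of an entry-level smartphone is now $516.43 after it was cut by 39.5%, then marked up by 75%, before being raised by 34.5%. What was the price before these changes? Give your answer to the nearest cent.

The overall multiplier applied was 0.605 × 1.75 × 1.345 = 1.42401875.
So the original price was $516.43 ÷ 1.42401875 ≈ $362.66.

$362.66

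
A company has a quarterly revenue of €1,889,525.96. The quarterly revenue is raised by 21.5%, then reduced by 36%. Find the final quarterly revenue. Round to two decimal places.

€1,469,295.39

Apply the 21.5% increase: €1,889,525.96 × 1.215 = €2295774.0414.
After the 36% decrease: €2295774.0414 × 0.64 = €1469295.386496 ≈ €1,469,295.39.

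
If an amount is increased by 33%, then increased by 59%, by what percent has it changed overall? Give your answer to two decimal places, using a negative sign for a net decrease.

The combined multiplier is 1.33 × 1.59 = 2.1147.
That corresponds to an increase of 111.47%.

111.47%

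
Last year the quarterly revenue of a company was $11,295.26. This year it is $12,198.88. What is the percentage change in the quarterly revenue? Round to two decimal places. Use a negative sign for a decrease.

8.00%

Change: $12,198.88 − $11,295.26 = $903.62.
Relative to the original: $903.62 ÷ $11,295.26 ≈ 8.00%.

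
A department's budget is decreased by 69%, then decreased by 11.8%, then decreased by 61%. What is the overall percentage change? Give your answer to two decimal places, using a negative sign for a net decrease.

The combined multiplier is 0.31 × 0.882 × 0.39 = 0.1066338.
That corresponds to a decrease of 89.34%.

-89.34%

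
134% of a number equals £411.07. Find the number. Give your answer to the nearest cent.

£306.77

£411.07 ÷ 1.34 ≈ £306.77.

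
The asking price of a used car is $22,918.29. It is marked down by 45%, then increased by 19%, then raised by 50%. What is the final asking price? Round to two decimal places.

Each change multiplies by a factor: 0.55 × 1.19 × 1.5 = 0.98175.
$22,918.29 × 0.98175 = $22500.0312075 ≈ $22,500.03.

$22,500.03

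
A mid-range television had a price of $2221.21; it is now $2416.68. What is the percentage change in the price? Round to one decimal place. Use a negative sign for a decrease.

8.8%

Change: $2416.68 − $2221.21 = $195.47.
Relative to the original: $195.47 ÷ $2221.21 ≈ 8.8%.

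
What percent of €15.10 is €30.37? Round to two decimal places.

€30.37 ÷ €15.10 ≈ 201.13%.

201.13%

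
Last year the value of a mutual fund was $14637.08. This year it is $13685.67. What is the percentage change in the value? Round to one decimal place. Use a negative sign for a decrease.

Change: $13685.67 − $14637.08 = -$951.41.
Relative to the original: -$951.41 ÷ $14637.08 ≈ -6.5%.

-6.5%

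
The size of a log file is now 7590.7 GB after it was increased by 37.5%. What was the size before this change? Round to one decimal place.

The overall multiplier applied was 1.375.
So the original size was 7590.7 ÷ 1.375 ≈ 5520.5 GB.

5520.5 GB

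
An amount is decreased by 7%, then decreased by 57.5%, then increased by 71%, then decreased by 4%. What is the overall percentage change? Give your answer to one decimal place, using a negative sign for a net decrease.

The combined multiplier is 0.93 × 0.425 × 1.71 × 0.96 = 0.6488424.
That corresponds to a decrease of 35.1%.

-35.1%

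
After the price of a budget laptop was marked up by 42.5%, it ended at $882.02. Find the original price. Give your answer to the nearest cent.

$618.96

The overall multiplier applied was 1.425.
So the original price was $882.02 ÷ 1.425 ≈ $618.96.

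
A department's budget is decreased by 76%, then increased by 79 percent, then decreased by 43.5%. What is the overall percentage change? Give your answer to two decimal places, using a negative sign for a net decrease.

-75.73%

A 76% decrease multiplies by 0.24.
Then a 79% increase: 0.24 × 1.79 = 0.4296.
Then a 43.5% decrease: 0.4296 × 0.565 = 0.242724.
Overall factor 0.242724, i.e. -75.73%.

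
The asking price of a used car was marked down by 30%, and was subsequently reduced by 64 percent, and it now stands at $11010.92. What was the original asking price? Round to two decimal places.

$43694.13

Undoing the 64% decrease: $11010.92 ÷ 0.36 ≈ $30585.888889.
Undoing the 30% decrease: $30585.888889 ÷ 0.7 ≈ $43694.13.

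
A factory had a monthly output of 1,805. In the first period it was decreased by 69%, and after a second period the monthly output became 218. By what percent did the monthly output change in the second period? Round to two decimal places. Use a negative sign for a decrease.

-61.04%

After the first period: 1,805 × 0.31 = 559.55.
Second-period multiplier: 218 ÷ 559.55 ≈ 0.389599.
That is a change of -61.04%.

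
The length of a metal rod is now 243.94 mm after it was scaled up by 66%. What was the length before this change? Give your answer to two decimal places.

The overall multiplier applied was 1.66.
So the original length was 243.94 ÷ 1.66 ≈ 146.95 mm.

146.95 mm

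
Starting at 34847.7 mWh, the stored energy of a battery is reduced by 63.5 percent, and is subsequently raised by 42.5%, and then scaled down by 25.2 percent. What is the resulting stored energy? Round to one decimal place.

13557.6 mWh

Apply the 63.5% decrease: 34847.7 × 0.365 = 12719.4105.
After the 42.5% increase: 12719.4105 × 1.425 = 18125.1599625.
25.2% decrease: 18125.1599625 × 0.748 = 13557.61965195 ≈ 13557.6.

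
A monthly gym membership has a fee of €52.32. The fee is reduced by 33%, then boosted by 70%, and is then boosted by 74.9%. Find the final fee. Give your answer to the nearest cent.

After the 33% decrease: €52.32 × 0.67 = €35.0544.
70% increase: €35.0544 × 1.7 = €59.59248.
After the 74.9% increase: €59.59248 × 1.749 = €104.22724752 ≈ €104.23.

€104.23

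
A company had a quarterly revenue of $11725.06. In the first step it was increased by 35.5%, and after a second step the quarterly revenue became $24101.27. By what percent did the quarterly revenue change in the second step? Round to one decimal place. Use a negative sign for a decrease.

51.7%

After the first step: $11725.06 × 1.355 = $15887.4563.
Second-step multiplier: $24101.27 ÷ $15887.4563 ≈ 1.517.
That is a change of 51.7%.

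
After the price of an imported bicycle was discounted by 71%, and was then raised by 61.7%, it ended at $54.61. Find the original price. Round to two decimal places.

Undoing the 61.7% increase: $54.61 ÷ 1.617 ≈ $33.772418.
Undoing the 71% decrease: $33.772418 ÷ 0.29 ≈ $116.46.

$116.46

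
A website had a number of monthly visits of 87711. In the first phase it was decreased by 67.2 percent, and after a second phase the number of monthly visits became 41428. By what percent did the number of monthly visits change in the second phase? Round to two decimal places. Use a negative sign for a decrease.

44.00%

After the first phase: 87711 × 0.328 = 28769.208.
Second-phase multiplier: 41428 ÷ 28769.208 ≈ 1.440012.
That is a change of 44.00%.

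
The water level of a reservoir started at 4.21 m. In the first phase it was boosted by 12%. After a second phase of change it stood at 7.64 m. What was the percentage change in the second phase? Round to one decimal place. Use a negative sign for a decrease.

After the first phase: 4.21 × 1.12 = 4.7152.
Second-phase multiplier: 7.64 ÷ 4.7152 ≈ 1.62029.
That is a change of 62.0%.

62.0%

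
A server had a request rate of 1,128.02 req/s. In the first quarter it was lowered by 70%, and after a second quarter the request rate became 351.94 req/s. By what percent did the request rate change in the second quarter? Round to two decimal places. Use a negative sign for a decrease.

4.00%

After the first quarter: 1,128.02 × 0.3 = 338.406.
Second-quarter multiplier: 351.94 ÷ 338.406 ≈ 1.039993.
That is a change of 4.00%.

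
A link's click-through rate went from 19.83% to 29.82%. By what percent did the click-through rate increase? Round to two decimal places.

The change is 29.82 − 19.83 = 9.99 percentage points.
Relative to the original 19.83%, that is 9.99 ÷ 19.83 ≈ 50.38%.
So the click-through rate rose by 50.38%.

50.38%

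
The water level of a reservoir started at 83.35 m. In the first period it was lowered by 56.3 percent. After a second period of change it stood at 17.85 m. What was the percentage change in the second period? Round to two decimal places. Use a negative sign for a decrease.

After the first period: 83.35 × 0.437 = 36.42395.
Second-period multiplier: 17.85 ÷ 36.42395 ≈ 0.490062.
That is a change of -50.99%.

-50.99%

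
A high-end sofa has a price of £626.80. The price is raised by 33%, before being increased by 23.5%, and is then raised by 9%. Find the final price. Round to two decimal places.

£1122.21

Each change multiplies by a factor: 1.33 × 1.235 × 1.09 = 1.7903795.
£626.80 × 1.7903795 = £1122.2098706 ≈ £1122.21.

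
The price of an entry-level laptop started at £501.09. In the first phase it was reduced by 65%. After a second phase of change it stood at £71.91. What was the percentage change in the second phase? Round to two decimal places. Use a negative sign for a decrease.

-59.00%

After the first phase: £501.09 × 0.35 = £175.3815.
Second-phase multiplier: £71.91 ÷ £175.3815 ≈ 0.41002.
That is a change of -59.00%.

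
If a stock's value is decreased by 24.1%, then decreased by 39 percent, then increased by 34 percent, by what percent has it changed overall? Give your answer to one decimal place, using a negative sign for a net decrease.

A 24.1% decrease multiplies by 0.759.
Then a 39% decrease: 0.759 × 0.61 = 0.46299.
Then a 34% increase: 0.46299 × 1.34 = 0.6204066.
Overall factor 0.6204066, i.e. -38.0%.

-38.0%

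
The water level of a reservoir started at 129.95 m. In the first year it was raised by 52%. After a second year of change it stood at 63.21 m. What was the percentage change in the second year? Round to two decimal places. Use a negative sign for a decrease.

-68.00%

After the first year: 129.95 × 1.52 = 197.524.
Second-year multiplier: 63.21 ÷ 197.524 ≈ 0.320012.
That is a change of -68.00%.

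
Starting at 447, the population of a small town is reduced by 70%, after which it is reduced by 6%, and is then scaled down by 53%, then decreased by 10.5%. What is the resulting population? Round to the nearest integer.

Each change multiplies by a factor: 0.3 × 0.94 × 0.47 × 0.895 = 0.1186233.
447 × 0.1186233 = 53.0246151 ≈ 53.

53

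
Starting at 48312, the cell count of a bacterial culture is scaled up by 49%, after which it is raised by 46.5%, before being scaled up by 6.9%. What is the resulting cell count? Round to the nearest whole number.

112734

Each change multiplies by a factor: 1.49 × 1.465 × 1.069 = 2.33346665.
48312 × 2.33346665 = 112734.4407948 ≈ 112734.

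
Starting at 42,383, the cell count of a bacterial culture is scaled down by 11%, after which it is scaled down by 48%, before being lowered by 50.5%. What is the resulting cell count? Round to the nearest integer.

Apply the 11% decrease: 42,383 × 0.89 = 37720.87.
48% decrease: 37720.87 × 0.52 = 19614.8524.
After the 50.5% decrease: 19614.8524 × 0.495 = 9709.351938 ≈ 9,709.

9,709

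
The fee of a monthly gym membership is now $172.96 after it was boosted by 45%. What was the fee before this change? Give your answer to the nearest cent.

The overall multiplier applied was 1.45.
So the original fee was $172.96 ÷ 1.45 ≈ $119.28.

$119.28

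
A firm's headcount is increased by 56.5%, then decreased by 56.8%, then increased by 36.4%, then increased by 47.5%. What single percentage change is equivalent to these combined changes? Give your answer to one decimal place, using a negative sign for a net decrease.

A 56.5% increase multiplies by 1.565.
Then a 56.8% decrease: 1.565 × 0.432 = 0.67608.
Then a 36.4% increase: 0.67608 × 1.364 = 0.92217312.
Then a 47.5% increase: 0.92217312 × 1.475 = 1.360205352.
Overall factor 1.360205352, i.e. 36.0%.

36.0%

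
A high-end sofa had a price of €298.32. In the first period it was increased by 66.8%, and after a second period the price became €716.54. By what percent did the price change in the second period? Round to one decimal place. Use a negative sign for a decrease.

44.0%

After the first period: €298.32 × 1.668 = €497.59776.
Second-period multiplier: €716.54 ÷ €497.59776 ≈ 1.44.
That is a change of 44.0%.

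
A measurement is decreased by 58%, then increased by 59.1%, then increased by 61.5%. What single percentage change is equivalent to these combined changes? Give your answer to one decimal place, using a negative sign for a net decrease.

A 58% decrease multiplies by 0.42.
Then a 59.1% increase: 0.42 × 1.591 = 0.66822.
Then a 61.5% increase: 0.66822 × 1.615 = 1.0791753.
Overall factor 1.0791753, i.e. 7.9%.

7.9%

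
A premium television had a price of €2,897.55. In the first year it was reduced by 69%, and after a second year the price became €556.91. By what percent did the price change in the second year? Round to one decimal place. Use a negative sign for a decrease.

-38.0%

After the first year: €2,897.55 × 0.31 = €898.2405.
Second-year multiplier: €556.91 ÷ €898.2405 ≈ 0.62.
That is a change of -38.0%.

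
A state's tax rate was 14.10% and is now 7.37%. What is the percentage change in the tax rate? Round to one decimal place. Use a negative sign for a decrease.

-47.7%

The change is 7.37 − 14.10 = -6.73 percentage points.
Relative to the original 14.10%, that is -6.73 ÷ 14.10 ≈ -47.7%.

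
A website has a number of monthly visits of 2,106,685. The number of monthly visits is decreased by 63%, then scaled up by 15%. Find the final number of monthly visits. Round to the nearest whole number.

Each change multiplies by a factor: 0.37 × 1.15 = 0.4255.
2,106,685 × 0.4255 = 896394.4675 ≈ 896,394.

896,394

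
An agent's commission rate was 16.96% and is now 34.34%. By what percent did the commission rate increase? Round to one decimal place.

102.5%

The change is 34.34 − 16.96 = 17.38 percentage points.
Relative to the original 16.96%, that is 17.38 ÷ 16.96 ≈ 102.5%.
So the commission rate rose by 102.5%.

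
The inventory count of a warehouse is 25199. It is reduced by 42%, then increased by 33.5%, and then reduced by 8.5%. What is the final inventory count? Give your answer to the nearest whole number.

After the 42% decrease: 25199 × 0.58 = 14615.42.
After the 33.5% increase: 14615.42 × 1.335 = 19511.5857.
8.5% decrease: 19511.5857 × 0.915 = 17853.1009155 ≈ 17853.

17853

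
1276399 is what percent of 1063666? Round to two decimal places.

1276399 ÷ 1063666 ≈ 120.00%.

120.00%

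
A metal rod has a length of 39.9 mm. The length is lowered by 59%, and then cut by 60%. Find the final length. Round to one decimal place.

6.5 mm

Each change multiplies by a factor: 0.41 × 0.4 = 0.164.
39.9 × 0.164 = 6.5436 ≈ 6.5.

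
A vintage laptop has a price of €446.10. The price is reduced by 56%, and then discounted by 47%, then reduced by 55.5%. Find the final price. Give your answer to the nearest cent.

€46.29

Each change multiplies by a factor: 0.44 × 0.53 × 0.445 = 0.103774.
€446.10 × 0.103774 = €46.2935814 ≈ €46.29.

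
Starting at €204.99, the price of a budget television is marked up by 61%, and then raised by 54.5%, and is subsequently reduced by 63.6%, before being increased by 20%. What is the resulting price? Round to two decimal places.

€222.73

Each change multiplies by a factor: 1.61 × 1.545 × 0.364 × 1.2 = 1.08651816.
€204.99 × 1.08651816 = €222.7253576184 ≈ €222.73.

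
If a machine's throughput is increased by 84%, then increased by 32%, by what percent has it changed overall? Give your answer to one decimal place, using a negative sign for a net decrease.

An 84% increase multiplies by 1.84.
Then a 32% increase: 1.84 × 1.32 = 2.4288.
Overall factor 2.4288, i.e. 142.9%.

142.9%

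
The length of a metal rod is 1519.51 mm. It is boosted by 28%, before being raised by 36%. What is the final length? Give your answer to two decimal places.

2645.16 mm

Each change multiplies by a factor: 1.28 × 1.36 = 1.7408.
1519.51 × 1.7408 = 2645.163008 ≈ 2645.16.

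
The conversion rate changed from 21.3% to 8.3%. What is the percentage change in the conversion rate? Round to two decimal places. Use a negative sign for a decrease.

The change is 8.3 − 21.3 = -13.0 percentage points.
Relative to the original 21.3%, that is -13.0 ÷ 21.3 ≈ -61.03%.

-61.03%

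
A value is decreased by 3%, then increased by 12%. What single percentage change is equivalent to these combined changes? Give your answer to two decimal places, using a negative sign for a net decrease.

The combined multiplier is 0.97 × 1.12 = 1.0864.
That corresponds to an increase of 8.64%.

8.64%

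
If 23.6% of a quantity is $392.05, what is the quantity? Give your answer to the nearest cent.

$1661.23

$392.05 ÷ 0.236 ≈ $1661.23.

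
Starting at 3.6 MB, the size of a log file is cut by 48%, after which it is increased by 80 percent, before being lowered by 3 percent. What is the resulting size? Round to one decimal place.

3.3 MB

Each change multiplies by a factor: 0.52 × 1.8 × 0.97 = 0.90792.
3.6 × 0.90792 = 3.268512 ≈ 3.3.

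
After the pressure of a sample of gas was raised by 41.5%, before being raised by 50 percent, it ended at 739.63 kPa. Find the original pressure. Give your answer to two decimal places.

348.47 kPa

Undoing the 50% increase: 739.63 ÷ 1.5 ≈ 493.086667.
Undoing the 41.5% increase: 493.086667 ÷ 1.415 ≈ 348.47 kPa.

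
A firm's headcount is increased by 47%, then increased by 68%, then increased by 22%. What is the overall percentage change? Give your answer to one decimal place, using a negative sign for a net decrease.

201.3%

The combined multiplier is 1.47 × 1.68 × 1.22 = 3.012912.
That corresponds to an increase of 201.3%.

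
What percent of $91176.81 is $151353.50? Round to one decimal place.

$151353.50 ÷ $91176.81 ≈ 166.0%.

166.0%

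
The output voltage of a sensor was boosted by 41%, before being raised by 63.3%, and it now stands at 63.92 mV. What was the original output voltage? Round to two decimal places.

The overall multiplier applied was 1.41 × 1.633 = 2.30253.
So the original output voltage was 63.92 ÷ 2.30253 ≈ 27.76 mV.

27.76 mV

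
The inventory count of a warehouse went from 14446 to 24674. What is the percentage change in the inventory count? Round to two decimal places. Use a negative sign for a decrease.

Change: 24674 − 14446 = 10228.
Relative to the original: 10228 ÷ 14446 ≈ 70.80%.

70.80%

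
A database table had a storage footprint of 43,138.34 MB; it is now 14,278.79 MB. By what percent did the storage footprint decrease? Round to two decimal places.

66.90%

Change: 14,278.79 − 43,138.34 = -28,859.55.
Relative to the original: -28,859.55 ÷ 43,138.34 ≈ -66.90%.
So the storage footprint decreased by 66.90%.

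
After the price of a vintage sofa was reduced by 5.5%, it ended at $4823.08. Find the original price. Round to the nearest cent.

$5103.79

The overall multiplier applied was 0.945.
So the original price was $4823.08 ÷ 0.945 ≈ $5103.79.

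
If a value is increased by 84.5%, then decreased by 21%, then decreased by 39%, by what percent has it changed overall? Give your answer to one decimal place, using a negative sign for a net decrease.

-11.1%

An 84.5% increase multiplies by 1.845.
Then a 21% decrease: 1.845 × 0.79 = 1.45755.
Then a 39% decrease: 1.45755 × 0.61 = 0.8891055.
Overall factor 0.8891055, i.e. -11.1%.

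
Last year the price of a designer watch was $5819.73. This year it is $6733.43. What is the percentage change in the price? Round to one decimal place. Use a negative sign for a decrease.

15.7%

Change: $6733.43 − $5819.73 = $913.70.
Relative to the original: $913.70 ÷ $5819.73 ≈ 15.7%.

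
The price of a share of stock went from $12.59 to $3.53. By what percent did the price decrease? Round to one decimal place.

Change: $3.53 − $12.59 = -$9.06.
Relative to the original: -$9.06 ÷ $12.59 ≈ -72.0%.
So the price decreased by 72.0%.

72.0%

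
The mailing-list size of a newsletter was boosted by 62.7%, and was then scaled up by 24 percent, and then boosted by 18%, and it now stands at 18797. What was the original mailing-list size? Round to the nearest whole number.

Undoing the 18% increase: 18797 ÷ 1.18 ≈ 15929.661017.
Undoing the 24% increase: 15929.661017 ÷ 1.24 ≈ 12846.50082.
Undoing the 62.7% increase: 12846.50082 ÷ 1.627 ≈ 7896.

7896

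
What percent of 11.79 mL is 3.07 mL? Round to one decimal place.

3.07 mL ÷ 11.79 mL ≈ 26.0%.

26.0%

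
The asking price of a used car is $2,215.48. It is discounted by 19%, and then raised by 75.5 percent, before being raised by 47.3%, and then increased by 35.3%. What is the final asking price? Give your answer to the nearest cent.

$6,276.69

Apply the 19% decrease: $2,215.48 × 0.81 = $1794.5388.
75.5% increase: $1794.5388 × 1.755 = $3149.415594.
Apply the 47.3% increase: $3149.415594 × 1.473 = $4639.089169962.
35.3% increase: $4639.089169962 × 1.353 = $6276.687646958586 ≈ $6,276.69.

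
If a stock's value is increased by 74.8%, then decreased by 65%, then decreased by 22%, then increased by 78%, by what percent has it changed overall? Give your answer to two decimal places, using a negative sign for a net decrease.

-15.06%

A 74.8% increase multiplies by 1.748.
Then a 65% decrease: 1.748 × 0.35 = 0.6118.
Then a 22% decrease: 0.6118 × 0.78 = 0.477204.
Then a 78% increase: 0.477204 × 1.78 = 0.84942312.
Overall factor 0.84942312, i.e. -15.06%.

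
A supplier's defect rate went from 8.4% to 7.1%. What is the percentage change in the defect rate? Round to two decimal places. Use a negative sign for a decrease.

The change is 7.1 − 8.4 = -1.3 percentage points.
Relative to the original 8.4%, that is -1.3 ÷ 8.4 ≈ -15.48%.

-15.48%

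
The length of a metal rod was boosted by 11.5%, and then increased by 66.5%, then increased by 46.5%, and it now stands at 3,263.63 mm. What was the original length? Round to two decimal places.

Undoing the 46.5% increase: 3,263.63 ÷ 1.465 ≈ 2227.733788.
Undoing the 66.5% increase: 2227.733788 ÷ 1.665 ≈ 1337.978251.
Undoing the 11.5% increase: 1337.978251 ÷ 1.115 ≈ 1,199.98 mm.

1,199.98 mm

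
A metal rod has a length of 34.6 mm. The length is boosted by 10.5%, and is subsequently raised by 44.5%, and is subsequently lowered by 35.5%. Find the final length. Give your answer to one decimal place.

35.6 mm

Apply the 10.5% increase: 34.6 × 1.105 = 38.233.
After the 44.5% increase: 38.233 × 1.445 = 55.246685.
35.5% decrease: 55.246685 × 0.645 = 35.634111825 ≈ 35.6.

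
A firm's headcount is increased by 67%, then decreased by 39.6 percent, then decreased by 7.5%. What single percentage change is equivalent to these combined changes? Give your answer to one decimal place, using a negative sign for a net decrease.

A 67% increase multiplies by 1.67.
Then a 39.6% decrease: 1.67 × 0.604 = 1.00868.
Then a 7.5% decrease: 1.00868 × 0.925 = 0.933029.
Overall factor 0.933029, i.e. -6.7%.

-6.7%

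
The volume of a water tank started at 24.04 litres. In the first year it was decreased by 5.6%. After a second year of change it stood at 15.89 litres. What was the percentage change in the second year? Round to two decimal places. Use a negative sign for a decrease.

-29.98%

After the first year: 24.04 × 0.944 = 22.69376.
Second-year multiplier: 15.89 ÷ 22.69376 ≈ 0.700192.
That is a change of -29.98%.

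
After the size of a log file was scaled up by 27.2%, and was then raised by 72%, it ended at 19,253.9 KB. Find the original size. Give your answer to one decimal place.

Undoing the 72% increase: 19,253.9 ÷ 1.72 ≈ 11194.127907.
Undoing the 27.2% increase: 11194.127907 ÷ 1.272 ≈ 8,800.4 KB.

8,800.4 KB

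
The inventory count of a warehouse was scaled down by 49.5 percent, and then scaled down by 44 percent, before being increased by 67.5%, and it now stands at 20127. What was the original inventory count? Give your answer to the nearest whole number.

42490

Undoing the 67.5% increase: 20127 ÷ 1.675 ≈ 12016.119403.
Undoing the 44% decrease: 12016.119403 ÷ 0.56 ≈ 21457.356077.
Undoing the 49.5% decrease: 21457.356077 ÷ 0.505 ≈ 42490.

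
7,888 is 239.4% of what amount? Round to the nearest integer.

3,295

7,888 ÷ 2.394 ≈ 3,295.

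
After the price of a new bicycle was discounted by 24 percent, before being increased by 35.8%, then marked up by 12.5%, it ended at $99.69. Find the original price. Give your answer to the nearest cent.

The overall multiplier applied was 0.76 × 1.358 × 1.125 = 1.16109.
So the original price was $99.69 ÷ 1.16109 ≈ $85.86.

$85.86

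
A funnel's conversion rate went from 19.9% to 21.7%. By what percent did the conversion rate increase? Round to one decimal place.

The change is 21.7 − 19.9 = 1.8 percentage points.
Relative to the original 19.9%, that is 1.8 ÷ 19.9 ≈ 9.0%.
So the conversion rate rose by 9.0%.

9.0%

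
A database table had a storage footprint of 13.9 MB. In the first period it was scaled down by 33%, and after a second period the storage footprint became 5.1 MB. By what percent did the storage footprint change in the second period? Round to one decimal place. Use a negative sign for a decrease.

-45.2%

After the first period: 13.9 × 0.67 = 9.313.
Second-period multiplier: 5.1 ÷ 9.313 ≈ 0.54762.
That is a change of -45.2%.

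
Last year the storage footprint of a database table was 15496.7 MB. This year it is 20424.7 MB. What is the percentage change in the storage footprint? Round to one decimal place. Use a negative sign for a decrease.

31.8%

Change: 20424.7 − 15496.7 = 4928.0.
Relative to the original: 4928.0 ÷ 15496.7 ≈ 31.8%.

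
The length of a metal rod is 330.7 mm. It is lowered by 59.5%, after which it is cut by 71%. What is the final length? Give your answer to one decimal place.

38.8 mm

Each change multiplies by a factor: 0.405 × 0.29 = 0.11745.
330.7 × 0.11745 = 38.840715 ≈ 38.8.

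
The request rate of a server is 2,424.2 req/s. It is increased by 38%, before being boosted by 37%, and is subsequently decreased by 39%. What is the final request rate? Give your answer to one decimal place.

2,795.7 req/s

38% increase: 2,424.2 × 1.38 = 3345.396.
37% increase: 3345.396 × 1.37 = 4583.19252.
39% decrease: 4583.19252 × 0.61 = 2795.7474372 ≈ 2,795.7.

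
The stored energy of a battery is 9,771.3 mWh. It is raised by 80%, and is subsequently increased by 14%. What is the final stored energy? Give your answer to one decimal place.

20,050.7 mWh

Apply the 80% increase: 9,771.3 × 1.8 = 17588.34.
14% increase: 17588.34 × 1.14 = 20050.7076 ≈ 20,050.7.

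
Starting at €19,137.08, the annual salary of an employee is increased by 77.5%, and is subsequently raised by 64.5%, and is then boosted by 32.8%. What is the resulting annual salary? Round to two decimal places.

After the 77.5% increase: €19,137.08 × 1.775 = €33968.317.
64.5% increase: €33968.317 × 1.645 = €55877.881465.
32.8% increase: €55877.881465 × 1.328 = €74205.82658552 ≈ €74,205.83.

€74,205.83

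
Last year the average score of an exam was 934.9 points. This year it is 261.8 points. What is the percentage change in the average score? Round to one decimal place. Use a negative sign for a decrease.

Change: 261.8 − 934.9 = -673.1.
Relative to the original: -673.1 ÷ 934.9 ≈ -72.0%.

-72.0%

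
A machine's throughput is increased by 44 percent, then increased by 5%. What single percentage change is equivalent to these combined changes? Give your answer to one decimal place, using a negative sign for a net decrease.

51.2%

A 44% increase multiplies by 1.44.
Then a 5% increase: 1.44 × 1.05 = 1.512.
Overall factor 1.512, i.e. 51.2%.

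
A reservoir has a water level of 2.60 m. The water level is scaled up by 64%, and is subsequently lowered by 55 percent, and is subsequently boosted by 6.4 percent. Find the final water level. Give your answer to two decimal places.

2.04 m

After the 64% increase: 2.60 × 1.64 = 4.264.
After the 55% decrease: 4.264 × 0.45 = 1.9188.
After the 6.4% increase: 1.9188 × 1.064 = 2.0416032 ≈ 2.04.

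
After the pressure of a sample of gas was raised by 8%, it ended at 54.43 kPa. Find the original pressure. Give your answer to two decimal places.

50.40 kPa

The overall multiplier applied was 1.08.
So the original pressure was 54.43 ÷ 1.08 ≈ 50.40 kPa.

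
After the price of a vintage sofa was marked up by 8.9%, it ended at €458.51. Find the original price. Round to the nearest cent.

€421.04

The overall multiplier applied was 1.089.
So the original price was €458.51 ÷ 1.089 ≈ €421.04.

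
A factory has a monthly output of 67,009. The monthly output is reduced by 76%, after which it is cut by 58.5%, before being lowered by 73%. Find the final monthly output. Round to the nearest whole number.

1,802

After the 76% decrease: 67,009 × 0.24 = 16082.16.
After the 58.5% decrease: 16082.16 × 0.415 = 6674.0964.
73% decrease: 6674.0964 × 0.27 = 1802.006028 ≈ 1,802.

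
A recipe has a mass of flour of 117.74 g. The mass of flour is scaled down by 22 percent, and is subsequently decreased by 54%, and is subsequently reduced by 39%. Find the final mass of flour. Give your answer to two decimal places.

Each change multiplies by a factor: 0.78 × 0.46 × 0.61 = 0.218868.
117.74 × 0.218868 = 25.76951832 ≈ 25.77.

25.77 g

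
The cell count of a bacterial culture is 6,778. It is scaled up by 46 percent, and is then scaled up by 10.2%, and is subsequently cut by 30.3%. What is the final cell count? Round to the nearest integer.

Apply the 46% increase: 6,778 × 1.46 = 9895.88.
Apply the 10.2% increase: 9895.88 × 1.102 = 10905.25976.
After the 30.3% decrease: 10905.25976 × 0.697 = 7600.96605272 ≈ 7,601.

7,601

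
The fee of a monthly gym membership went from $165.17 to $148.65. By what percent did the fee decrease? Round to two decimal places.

10.00%

Change: $148.65 − $165.17 = -$16.52.
Relative to the original: -$16.52 ÷ $165.17 ≈ -10.00%.
So the fee decreased by 10.00%.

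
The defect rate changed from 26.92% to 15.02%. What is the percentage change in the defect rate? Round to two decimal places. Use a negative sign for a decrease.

The change is 15.02 − 26.92 = -11.90 percentage points.
Relative to the original 26.92%, that is -11.90 ÷ 26.92 ≈ -44.21%.

-44.21%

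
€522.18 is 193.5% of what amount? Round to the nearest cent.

€269.86

€522.18 ÷ 1.935 ≈ €269.86.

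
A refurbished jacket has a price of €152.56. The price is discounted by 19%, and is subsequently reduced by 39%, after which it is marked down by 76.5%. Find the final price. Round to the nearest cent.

€17.71

Each change multiplies by a factor: 0.81 × 0.61 × 0.235 = 0.1161135.
€152.56 × 0.1161135 = €17.71427556 ≈ €17.71.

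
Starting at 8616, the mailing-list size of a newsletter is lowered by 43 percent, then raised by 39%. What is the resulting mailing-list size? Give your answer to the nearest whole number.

Apply the 43% decrease: 8616 × 0.57 = 4911.12.
Apply the 39% increase: 4911.12 × 1.39 = 6826.4568 ≈ 6826.

6826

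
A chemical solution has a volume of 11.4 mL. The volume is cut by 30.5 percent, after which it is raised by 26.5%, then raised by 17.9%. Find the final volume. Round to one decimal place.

Apply the 30.5% decrease: 11.4 × 0.695 = 7.923.
Apply the 26.5% increase: 7.923 × 1.265 = 10.022595.
Apply the 17.9% increase: 10.022595 × 1.179 = 11.816639505 ≈ 11.8.

11.8 mL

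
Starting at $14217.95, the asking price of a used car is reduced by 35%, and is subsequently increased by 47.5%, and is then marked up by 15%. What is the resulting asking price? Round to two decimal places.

After the 35% decrease: $14217.95 × 0.65 = $9241.6675.
Apply the 47.5% increase: $9241.6675 × 1.475 = $13631.4595625.
After the 15% increase: $13631.4595625 × 1.15 = $15676.178496875 ≈ $15676.18.

$15676.18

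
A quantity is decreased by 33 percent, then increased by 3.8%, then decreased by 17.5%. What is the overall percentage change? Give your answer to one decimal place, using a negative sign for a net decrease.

-42.6%

A 33% decrease multiplies by 0.67.
Then a 3.8% increase: 0.67 × 1.038 = 0.69546.
Then a 17.5% decrease: 0.69546 × 0.825 = 0.5737545.
Overall factor 0.5737545, i.e. -42.6%.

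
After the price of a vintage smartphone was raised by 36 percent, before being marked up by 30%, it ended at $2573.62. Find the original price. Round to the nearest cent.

The overall multiplier applied was 1.36 × 1.3 = 1.768.
So the original price was $2573.62 ÷ 1.768 ≈ $1455.67.

$1455.67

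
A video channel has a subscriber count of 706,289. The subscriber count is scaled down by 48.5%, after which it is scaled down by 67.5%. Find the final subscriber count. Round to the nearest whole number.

Each change multiplies by a factor: 0.515 × 0.325 = 0.167375.
706,289 × 0.167375 = 118215.121375 ≈ 118,215.

118,215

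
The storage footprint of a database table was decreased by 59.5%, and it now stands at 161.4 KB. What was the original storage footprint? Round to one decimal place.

The overall multiplier applied was 0.405.
So the original storage footprint was 161.4 ÷ 0.405 ≈ 398.5 KB.

398.5 KB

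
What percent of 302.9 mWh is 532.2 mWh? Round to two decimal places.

532.2 mWh ÷ 302.9 mWh ≈ 175.70%.

175.70%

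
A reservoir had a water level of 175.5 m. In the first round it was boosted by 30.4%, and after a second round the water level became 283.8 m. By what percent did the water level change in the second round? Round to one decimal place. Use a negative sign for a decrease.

After the first round: 175.5 × 1.304 = 228.852.
Second-round multiplier: 283.8 ÷ 228.852 ≈ 1.2401.
That is a change of 24.0%.

24.0%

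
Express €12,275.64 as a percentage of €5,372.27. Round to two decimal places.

228.50%

€12,275.64 ÷ €5,372.27 ≈ 228.50%.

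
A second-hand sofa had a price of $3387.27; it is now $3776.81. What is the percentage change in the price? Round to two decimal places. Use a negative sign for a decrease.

11.50%

Change: $3776.81 − $3387.27 = $389.54.
Relative to the original: $389.54 ÷ $3387.27 ≈ 11.50%.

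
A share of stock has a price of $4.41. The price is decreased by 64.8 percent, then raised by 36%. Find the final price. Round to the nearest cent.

$2.11

Apply the 64.8% decrease: $4.41 × 0.352 = $1.55232.
36% increase: $1.55232 × 1.36 = $2.1111552 ≈ $2.11.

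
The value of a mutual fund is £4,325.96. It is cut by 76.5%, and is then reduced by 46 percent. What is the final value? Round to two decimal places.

£548.96

After the 76.5% decrease: £4,325.96 × 0.235 = £1016.6006.
46% decrease: £1016.6006 × 0.54 = £548.964324 ≈ £548.96.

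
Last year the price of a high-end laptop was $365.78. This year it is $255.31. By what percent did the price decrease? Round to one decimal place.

30.2%

Change: $255.31 − $365.78 = -$110.47.
Relative to the original: -$110.47 ÷ $365.78 ≈ -30.2%.
So the price decreased by 30.2%.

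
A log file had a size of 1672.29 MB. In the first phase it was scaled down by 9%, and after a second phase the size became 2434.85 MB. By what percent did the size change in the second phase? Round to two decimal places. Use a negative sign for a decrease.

60.00%

After the first phase: 1672.29 × 0.91 = 1521.7839.
Second-phase multiplier: 2434.85 ÷ 1521.7839 ≈ 1.599997.
That is a change of 60.00%.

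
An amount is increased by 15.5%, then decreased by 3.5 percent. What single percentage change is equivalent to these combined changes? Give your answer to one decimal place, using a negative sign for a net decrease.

A 15.5% increase multiplies by 1.155.
Then a 3.5% decrease: 1.155 × 0.965 = 1.114575.
Overall factor 1.114575, i.e. 11.5%.

11.5%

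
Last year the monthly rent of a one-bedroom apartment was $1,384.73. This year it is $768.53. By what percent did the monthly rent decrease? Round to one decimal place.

44.5%

Change: $768.53 − $1,384.73 = -$616.20.
Relative to the original: -$616.20 ÷ $1,384.73 ≈ -44.5%.
So the monthly rent decreased by 44.5%.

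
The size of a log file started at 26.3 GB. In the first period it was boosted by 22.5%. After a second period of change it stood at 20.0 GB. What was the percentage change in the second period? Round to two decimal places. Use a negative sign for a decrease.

-37.92%

After the first period: 26.3 × 1.225 = 32.2175.
Second-period multiplier: 20.0 ÷ 32.2175 ≈ 0.620781.
That is a change of -37.92%.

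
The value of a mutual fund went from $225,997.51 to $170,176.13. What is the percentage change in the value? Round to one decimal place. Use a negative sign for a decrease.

-24.7%

Change: $170,176.13 − $225,997.51 = -$55,821.38.
Relative to the original: -$55,821.38 ÷ $225,997.51 ≈ -24.7%.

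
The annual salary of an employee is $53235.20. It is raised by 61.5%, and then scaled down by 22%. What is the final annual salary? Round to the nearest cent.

After the 61.5% increase: $53235.20 × 1.615 = $85974.848.
22% decrease: $85974.848 × 0.78 = $67060.38144 ≈ $67060.38.

$67060.38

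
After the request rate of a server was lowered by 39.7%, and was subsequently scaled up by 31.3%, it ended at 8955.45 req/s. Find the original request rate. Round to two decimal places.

11311.11 req/s

Undoing the 31.3% increase: 8955.45 ÷ 1.313 ≈ 6820.601676.
Undoing the 39.7% decrease: 6820.601676 ÷ 0.603 ≈ 11311.11 req/s.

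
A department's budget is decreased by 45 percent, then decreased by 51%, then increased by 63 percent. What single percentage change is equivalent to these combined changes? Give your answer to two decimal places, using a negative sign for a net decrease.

-56.07%

A 45% decrease multiplies by 0.55.
Then a 51% decrease: 0.55 × 0.49 = 0.2695.
Then a 63% increase: 0.2695 × 1.63 = 0.439285.
Overall factor 0.439285, i.e. -56.07%.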